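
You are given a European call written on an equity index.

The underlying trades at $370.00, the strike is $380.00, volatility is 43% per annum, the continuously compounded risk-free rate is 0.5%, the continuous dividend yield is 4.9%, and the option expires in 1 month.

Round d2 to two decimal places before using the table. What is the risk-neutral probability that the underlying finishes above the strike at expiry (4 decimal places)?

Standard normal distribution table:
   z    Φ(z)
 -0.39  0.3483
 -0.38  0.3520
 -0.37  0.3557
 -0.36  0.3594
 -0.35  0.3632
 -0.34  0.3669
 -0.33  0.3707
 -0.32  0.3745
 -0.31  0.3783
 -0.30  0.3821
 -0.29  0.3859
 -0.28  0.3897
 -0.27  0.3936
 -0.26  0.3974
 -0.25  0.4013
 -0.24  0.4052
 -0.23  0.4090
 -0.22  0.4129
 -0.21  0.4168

σ√T = 0.43 × 0.2887 = 0.1241
d₁ = [ln(370/380) + (0.005 − 0.049 + 0.43²/2)·0.08333] / 0.1241 = [-0.0267 + 0.0040] / 0.1241 = -0.1823 → -0.18
d₂ = d₁ − σ√T = -0.1823 − 0.1241 = -0.3064 → -0.31
Pr(exercise) under Q = N(d₂) = 0.3783

0.3783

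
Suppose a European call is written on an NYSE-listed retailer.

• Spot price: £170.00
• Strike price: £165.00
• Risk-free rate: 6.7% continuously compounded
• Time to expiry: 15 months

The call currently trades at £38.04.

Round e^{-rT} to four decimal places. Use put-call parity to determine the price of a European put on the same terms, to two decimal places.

£19.79

e^(−rT) = e^(−0.067·1.25) = 0.9197
Put-call parity: C − P = S − K·e^(−rT) = 170 − 165·0.9197 = 170 − 151.7505 = 18.2495
P = C − (C − P) = 38.04 − (18.2495) = 19.7905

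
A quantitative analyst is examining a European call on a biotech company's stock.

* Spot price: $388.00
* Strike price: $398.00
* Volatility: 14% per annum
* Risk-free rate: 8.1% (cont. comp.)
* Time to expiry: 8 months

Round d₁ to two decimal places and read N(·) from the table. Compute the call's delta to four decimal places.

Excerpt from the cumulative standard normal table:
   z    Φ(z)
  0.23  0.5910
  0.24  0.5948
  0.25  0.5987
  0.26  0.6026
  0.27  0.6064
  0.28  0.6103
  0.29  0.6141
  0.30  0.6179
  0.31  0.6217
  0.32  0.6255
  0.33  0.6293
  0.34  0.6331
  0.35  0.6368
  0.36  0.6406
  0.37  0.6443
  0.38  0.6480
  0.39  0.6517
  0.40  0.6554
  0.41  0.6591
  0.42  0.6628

0.6217

σ√T = 0.14 × 0.8165 = 0.1143
d₁ = [ln(388/398) + (0.081 + ½·0.14²)·0.6667] / (σ√T) = (-0.0254 + 0.0605) / 0.1143 = 0.3069 → 0.31
N(d₁) = N(0.31) = 0.6217
Δ_call = N(d₁) = 0.6217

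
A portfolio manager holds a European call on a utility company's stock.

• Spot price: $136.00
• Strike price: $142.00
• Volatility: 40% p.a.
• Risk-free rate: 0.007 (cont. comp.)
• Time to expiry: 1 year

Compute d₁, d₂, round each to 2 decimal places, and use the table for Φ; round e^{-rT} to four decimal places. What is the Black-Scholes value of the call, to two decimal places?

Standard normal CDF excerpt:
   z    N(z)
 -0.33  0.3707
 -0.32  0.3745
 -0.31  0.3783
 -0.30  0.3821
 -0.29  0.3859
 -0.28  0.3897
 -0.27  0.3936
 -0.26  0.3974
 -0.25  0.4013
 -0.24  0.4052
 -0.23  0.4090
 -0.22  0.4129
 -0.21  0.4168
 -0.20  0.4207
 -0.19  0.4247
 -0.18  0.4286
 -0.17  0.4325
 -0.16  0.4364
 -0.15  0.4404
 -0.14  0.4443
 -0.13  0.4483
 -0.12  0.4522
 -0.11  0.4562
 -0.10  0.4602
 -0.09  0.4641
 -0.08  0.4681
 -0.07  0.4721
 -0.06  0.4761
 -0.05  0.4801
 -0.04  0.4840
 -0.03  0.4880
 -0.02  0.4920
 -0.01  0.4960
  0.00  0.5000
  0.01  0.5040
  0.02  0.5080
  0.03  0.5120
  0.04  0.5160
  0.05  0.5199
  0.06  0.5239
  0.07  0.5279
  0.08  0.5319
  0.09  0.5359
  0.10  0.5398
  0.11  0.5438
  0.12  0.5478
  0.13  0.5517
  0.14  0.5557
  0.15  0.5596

T = 1;  σ√T = 0.4000
d₁ = [ln(136/142) + (0.007 + 0.4²/2)·1] / 0.4000 = [-0.0432 + 0.0870] / 0.4000 = 0.1096 ≈ 0.11
d₂ = d₁ − σ√T = 0.1096 − 0.4000 = -0.2904 ≈ -0.29
exp(−rT) = exp(−0.007·1) = 0.9930
N(d₁) = N(0.11) = 0.5438;  N(d₂) = N(-0.29) = 0.3859
C = 136·0.5438 − 142·0.9930·0.3859 = 73.9568 − 54.4142 = 19.5426

$19.54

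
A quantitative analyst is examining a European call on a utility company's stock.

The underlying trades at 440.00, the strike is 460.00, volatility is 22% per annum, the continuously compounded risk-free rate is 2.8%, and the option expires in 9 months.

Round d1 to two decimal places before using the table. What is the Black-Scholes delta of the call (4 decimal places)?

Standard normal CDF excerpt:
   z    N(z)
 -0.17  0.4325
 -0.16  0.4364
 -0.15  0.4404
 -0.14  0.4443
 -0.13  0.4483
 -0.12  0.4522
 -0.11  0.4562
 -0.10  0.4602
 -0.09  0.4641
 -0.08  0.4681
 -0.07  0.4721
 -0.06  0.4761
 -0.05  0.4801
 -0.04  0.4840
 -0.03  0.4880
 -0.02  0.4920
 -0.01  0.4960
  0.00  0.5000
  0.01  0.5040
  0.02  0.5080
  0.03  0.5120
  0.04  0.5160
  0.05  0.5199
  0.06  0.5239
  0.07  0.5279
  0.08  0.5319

T = 0.75;  σ√T = 0.1905
d₁ = [ln(440/460) + (0.028 + ½·0.22²)·0.75] / (σ√T) = (-0.0445 + 0.0391) / 0.1905 = -0.0278 ⇒ -0.03
N(d₁) = N(-0.03) = 0.4880
Δ_call = N(d₁) = 0.4880

0.4880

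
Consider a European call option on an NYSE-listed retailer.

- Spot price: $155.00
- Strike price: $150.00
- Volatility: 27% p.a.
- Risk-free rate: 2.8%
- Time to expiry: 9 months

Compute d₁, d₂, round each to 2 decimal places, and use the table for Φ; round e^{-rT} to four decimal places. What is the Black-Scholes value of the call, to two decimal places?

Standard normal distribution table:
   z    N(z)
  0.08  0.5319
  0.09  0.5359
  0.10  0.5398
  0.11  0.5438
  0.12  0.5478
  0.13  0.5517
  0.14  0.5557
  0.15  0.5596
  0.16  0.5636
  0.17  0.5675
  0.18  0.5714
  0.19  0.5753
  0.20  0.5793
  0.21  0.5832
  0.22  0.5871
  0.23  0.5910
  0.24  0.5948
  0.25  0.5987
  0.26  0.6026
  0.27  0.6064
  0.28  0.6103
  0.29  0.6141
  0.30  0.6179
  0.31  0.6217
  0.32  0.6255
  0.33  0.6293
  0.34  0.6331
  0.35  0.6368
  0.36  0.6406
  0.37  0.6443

$18.83

σ√T = 0.27·√0.75 = 0.2338
d₁ = [ln(155/150) + (0.028 + 0.27²/2)·0.75] / 0.2338 = [0.0328 + 0.0483] / 0.2338 = 0.3470 → 0.35
d₂ = d₁ − σ√T = 0.3470 − 0.2338 = 0.1131 → 0.11
e^(−rT) = e^(−0.028·0.75) = 0.9792
N(d₁) = N(0.35) = 0.6368;  N(d₂) = N(0.11) = 0.5438
C = 155·0.6368 − 150·0.9792·0.5438 = 98.7040 − 79.8733 = 18.8307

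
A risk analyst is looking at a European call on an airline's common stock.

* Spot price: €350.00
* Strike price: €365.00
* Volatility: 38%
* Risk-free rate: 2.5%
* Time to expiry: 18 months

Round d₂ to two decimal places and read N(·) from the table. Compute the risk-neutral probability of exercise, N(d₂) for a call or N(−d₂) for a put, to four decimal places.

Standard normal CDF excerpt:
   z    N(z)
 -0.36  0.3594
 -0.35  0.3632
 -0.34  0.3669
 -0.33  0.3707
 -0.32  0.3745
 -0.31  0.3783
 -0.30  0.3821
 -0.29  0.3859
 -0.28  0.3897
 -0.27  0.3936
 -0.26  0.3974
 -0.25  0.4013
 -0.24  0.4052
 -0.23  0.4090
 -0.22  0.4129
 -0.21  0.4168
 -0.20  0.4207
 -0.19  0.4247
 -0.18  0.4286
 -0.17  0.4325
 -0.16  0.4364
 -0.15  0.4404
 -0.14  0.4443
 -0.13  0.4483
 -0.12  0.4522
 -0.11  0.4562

0.4052

σ√T = 0.38·√1.5 = 0.4654
d₁ = [ln(350/365) + (0.025 + 0.38²/2)·1.5] / 0.4654 = [-0.0420 + 0.1458] / 0.4654 = 0.2231 ≈ 0.22
d₂ = d₁ − σ√T = 0.2231 − 0.4654 = -0.2423 ≈ -0.24
Risk-neutral Pr[S_T > K] = N(d₂) = N(-0.24) = 0.4052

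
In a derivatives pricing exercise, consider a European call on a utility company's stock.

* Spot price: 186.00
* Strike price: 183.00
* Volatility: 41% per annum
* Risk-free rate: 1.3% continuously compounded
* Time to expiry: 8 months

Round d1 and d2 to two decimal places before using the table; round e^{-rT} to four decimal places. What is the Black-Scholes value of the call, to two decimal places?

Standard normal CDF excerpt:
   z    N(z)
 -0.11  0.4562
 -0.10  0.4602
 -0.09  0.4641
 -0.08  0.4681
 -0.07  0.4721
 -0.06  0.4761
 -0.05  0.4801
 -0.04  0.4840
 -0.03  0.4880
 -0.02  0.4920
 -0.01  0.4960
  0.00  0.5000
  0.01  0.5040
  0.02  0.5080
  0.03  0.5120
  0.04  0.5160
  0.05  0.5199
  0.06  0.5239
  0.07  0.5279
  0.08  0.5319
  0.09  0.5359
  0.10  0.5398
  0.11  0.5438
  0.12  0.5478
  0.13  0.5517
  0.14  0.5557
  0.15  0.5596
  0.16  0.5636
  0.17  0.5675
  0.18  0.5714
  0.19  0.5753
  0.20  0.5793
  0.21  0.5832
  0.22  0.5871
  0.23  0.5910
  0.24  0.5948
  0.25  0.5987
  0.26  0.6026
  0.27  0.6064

σ√T = 0.41·√0.6667 = 0.3348
d₁ = [ln(186/183) + (0.013 + 0.41²/2)·0.6667] / 0.3348 = [0.0163 + 0.0647] / 0.3348 = 0.2418 which rounds to 0.24
d₂ = d₁ − σ√T = 0.2418 − 0.3348 = -0.0929 which rounds to -0.09
e^(−rT) = e^(−0.013·0.6667) = 0.9914
C = 186·N(0.24) − 183·0.9914·N(-0.09) = 186·0.5948 − 183·0.9914·0.4641 = 110.6328 − 84.1999 = 26.4329

26.43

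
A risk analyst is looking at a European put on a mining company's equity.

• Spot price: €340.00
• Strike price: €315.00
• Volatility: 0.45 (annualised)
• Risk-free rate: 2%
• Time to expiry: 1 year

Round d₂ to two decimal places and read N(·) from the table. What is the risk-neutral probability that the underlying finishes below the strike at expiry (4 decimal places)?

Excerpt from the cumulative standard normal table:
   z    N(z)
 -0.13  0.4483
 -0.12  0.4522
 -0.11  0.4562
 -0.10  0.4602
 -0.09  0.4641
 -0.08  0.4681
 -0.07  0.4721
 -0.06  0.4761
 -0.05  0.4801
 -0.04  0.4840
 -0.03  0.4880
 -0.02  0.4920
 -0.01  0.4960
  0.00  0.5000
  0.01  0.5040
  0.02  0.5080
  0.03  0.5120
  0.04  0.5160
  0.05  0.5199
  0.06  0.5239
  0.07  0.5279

T = 1;  σ√T = 0.4500
d₁ = [ln(340/315) + (0.02 + ½·0.45²)·1] / (σ√T) = (0.0764 + 0.1213) / 0.4500 = 0.4392 which rounds to 0.44
d₂ = 0.4392 − 0.4500 = -0.0108 which rounds to -0.01
Pr(exercise) under Q = N(−d₂) = N(0.01) = 0.5040

0.5040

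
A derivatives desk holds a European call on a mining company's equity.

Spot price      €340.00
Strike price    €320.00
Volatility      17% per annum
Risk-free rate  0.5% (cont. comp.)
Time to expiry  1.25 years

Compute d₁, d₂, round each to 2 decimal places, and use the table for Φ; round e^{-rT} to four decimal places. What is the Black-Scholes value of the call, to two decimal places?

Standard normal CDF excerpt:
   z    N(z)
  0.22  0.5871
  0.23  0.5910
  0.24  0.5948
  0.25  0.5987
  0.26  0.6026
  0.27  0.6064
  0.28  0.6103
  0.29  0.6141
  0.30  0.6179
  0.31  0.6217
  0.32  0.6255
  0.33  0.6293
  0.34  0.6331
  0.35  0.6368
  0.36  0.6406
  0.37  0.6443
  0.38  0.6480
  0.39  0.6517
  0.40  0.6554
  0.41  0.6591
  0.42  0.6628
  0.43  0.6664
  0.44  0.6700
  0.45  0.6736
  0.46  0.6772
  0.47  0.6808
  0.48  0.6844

T = 1.25;  σ√T = 0.1901
d₁ = [ln(340/320) + (0.005 + ½·0.17²)·1.25] / (σ√T) = (0.0606 + 0.0243) / 0.1901 = 0.4469 which rounds to 0.45
d₂ = 0.4469 − 0.1901 = 0.2568 which rounds to 0.26
e^(−rT) = e^(−0.005·1.25) = 0.9938
N(d₁) = N(0.45) = 0.6736;  N(d₂) = N(0.26) = 0.6026
C = 340·0.6736 − 320·0.9938·0.6026 = 229.0240 − 191.6364 = 37.3876

€37.39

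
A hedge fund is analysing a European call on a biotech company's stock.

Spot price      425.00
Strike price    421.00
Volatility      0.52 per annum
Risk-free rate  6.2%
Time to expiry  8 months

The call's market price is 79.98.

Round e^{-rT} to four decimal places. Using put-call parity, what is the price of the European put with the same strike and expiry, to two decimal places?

58.93

e^(−rT) = e^(−0.062·0.6667) = 0.9595
Put-call parity: C − P = S − K·e^(−rT) = 425 − 421·0.9595 = 425 − 403.9495 = 21.0505
P = C − (C − P) = 79.98 − (21.0505) = 58.9295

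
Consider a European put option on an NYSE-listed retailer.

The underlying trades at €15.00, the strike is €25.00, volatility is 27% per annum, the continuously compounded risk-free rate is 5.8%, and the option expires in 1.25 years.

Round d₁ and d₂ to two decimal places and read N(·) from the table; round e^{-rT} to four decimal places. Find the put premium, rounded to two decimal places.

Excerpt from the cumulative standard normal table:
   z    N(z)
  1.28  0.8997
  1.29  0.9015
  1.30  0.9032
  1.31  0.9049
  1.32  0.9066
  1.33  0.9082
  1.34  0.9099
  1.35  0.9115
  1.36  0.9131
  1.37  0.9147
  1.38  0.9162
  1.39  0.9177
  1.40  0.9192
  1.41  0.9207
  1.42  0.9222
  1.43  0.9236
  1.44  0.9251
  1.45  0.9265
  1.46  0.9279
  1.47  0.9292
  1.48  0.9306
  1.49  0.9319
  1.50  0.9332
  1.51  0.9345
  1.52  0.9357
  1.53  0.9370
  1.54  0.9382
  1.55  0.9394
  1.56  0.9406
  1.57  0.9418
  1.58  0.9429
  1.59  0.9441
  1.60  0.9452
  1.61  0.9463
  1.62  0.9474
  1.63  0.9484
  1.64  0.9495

€8.43

σ√T = 0.27·√1.25 = 0.3019
d₁ = [ln(15/25) + (0.058 + 0.27²/2)·1.25] / 0.3019 = [-0.5108 + 0.1181] / 0.3019 = -1.3011 which rounds to -1.30
d₂ = d₁ − σ√T = -1.3011 − 0.3019 = -1.6030 which rounds to -1.60
exp(−rT) = exp(−0.058·1.25) = 0.9301
P = 25·0.9301·N(1.60) − 15·N(1.30) = 25·0.9301·0.9452 − 15·0.9032 = 21.9783 − 13.5480 = 8.4303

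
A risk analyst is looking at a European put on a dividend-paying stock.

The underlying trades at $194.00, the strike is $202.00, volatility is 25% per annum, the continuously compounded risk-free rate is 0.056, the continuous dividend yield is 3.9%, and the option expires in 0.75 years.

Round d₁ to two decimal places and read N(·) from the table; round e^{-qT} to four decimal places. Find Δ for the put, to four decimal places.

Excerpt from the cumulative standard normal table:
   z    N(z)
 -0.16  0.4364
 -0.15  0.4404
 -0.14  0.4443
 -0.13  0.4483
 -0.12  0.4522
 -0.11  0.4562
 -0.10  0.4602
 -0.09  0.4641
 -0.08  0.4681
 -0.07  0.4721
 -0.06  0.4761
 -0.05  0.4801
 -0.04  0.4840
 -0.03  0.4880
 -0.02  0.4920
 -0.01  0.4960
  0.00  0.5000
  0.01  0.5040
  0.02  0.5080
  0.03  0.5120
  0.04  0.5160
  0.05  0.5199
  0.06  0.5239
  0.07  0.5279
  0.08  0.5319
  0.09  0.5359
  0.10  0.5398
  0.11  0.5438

σ√T = 0.25·√0.75 = 0.2165
d₁ = [ln(194/202) + (0.056 − 0.039 + ½·0.25²)·0.75] / (σ√T) = (-0.0404 + 0.0362) / 0.2165 = -0.0195 which rounds to -0.02
N(d₁) = N(-0.02) = 0.4920
Δ_put = exp(−qT)·(N(d₁) − 1) = 0.9712·(0.4920 − 1) = -0.4934

-0.4934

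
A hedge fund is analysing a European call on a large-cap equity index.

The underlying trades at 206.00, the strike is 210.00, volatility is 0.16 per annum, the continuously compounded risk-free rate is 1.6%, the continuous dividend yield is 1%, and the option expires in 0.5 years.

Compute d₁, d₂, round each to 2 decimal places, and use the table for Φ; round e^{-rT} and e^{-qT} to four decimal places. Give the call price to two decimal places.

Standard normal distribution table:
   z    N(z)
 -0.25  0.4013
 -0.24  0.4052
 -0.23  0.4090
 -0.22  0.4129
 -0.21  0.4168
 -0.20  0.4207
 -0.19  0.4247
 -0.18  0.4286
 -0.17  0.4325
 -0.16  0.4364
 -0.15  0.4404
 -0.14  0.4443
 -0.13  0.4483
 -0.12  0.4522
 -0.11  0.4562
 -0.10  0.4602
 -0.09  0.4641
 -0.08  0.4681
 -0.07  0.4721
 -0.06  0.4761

σ√T = 0.16·√0.5 = 0.1131
d₁ = [ln(206/210) + (0.016 − 0.01 + ½·0.16²)·0.5] / (σ√T) = (-0.0192 + 0.0094) / 0.1131 = -0.0869 → -0.09
d₂ = -0.0869 − 0.1131 = -0.2000 → -0.20
exp(−qT) = exp(−0.01·0.5) = 0.9950;  exp(−rT) = exp(−0.016·0.5) = 0.9920
N(d₁) = N(-0.09) = 0.4641;  N(d₂) = N(-0.20) = 0.4207
C = 206·0.9950·0.4641 − 210·0.9920·0.4207 = 95.1266 − 87.6402 = 7.4864

7.49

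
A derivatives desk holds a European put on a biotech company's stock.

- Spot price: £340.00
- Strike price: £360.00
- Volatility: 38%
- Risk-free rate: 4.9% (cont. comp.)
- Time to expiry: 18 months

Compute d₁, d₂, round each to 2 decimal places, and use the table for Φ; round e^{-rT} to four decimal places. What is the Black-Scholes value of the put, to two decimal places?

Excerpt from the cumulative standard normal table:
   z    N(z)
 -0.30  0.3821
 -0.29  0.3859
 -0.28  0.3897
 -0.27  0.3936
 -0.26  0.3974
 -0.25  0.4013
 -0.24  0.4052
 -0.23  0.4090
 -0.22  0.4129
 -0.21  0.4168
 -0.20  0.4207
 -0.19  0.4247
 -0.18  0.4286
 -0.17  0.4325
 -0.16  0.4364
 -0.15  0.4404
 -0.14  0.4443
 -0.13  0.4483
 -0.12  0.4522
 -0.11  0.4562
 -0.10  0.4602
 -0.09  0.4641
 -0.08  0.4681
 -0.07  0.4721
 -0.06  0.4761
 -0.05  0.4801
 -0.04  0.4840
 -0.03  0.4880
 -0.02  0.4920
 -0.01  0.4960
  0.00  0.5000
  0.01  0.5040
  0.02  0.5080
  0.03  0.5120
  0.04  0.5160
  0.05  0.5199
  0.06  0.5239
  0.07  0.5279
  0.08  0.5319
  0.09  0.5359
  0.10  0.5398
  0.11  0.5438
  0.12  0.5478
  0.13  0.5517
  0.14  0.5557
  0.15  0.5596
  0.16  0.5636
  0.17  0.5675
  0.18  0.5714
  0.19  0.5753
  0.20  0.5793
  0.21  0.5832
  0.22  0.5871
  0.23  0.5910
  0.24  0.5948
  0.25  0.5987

£59.94

σ√T = 0.38 × 1.2247 = 0.4654
d₁ = [ln(340/360) + (0.049 + 0.38²/2)·1.5] / 0.4654 = [-0.0572 + 0.1818] / 0.4654 = 0.2678 which rounds to 0.27
d₂ = d₁ − σ√T = 0.2678 − 0.4654 = -0.1976 which rounds to -0.20
exp(−rT) = exp(−0.049·1.5) = 0.9291
N(−d₂) = N(0.20) = 0.5793;  N(−d₁) = N(-0.27) = 0.3936
P = 360·0.9291·0.5793 − 340·0.3936 = 193.7619 − 133.8240 = 59.9379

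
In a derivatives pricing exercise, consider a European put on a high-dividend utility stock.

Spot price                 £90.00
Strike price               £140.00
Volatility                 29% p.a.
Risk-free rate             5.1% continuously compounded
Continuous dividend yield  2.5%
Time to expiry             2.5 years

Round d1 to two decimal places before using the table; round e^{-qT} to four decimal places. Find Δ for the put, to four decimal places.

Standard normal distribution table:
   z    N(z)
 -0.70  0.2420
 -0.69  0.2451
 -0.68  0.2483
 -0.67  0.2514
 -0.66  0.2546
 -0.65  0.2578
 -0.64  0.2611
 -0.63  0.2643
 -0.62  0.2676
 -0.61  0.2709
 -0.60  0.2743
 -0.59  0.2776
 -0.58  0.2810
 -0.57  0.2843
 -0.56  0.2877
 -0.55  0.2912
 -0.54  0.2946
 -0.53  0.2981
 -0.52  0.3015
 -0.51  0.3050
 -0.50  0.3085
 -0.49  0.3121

T = 2.5;  σ√T = 0.4585
d₁ = [ln(90/140) + (0.051 − 0.025 + ½·0.29²)·2.5] / (σ√T) = (-0.4418 + 0.1701) / 0.4585 = -0.5926 which rounds to -0.59
N(d₁) = N(-0.59) = 0.2776
Δ_put = e^(−qT)·(N(d₁) − 1) = 0.9394·(0.2776 − 1) = -0.6786

-0.6786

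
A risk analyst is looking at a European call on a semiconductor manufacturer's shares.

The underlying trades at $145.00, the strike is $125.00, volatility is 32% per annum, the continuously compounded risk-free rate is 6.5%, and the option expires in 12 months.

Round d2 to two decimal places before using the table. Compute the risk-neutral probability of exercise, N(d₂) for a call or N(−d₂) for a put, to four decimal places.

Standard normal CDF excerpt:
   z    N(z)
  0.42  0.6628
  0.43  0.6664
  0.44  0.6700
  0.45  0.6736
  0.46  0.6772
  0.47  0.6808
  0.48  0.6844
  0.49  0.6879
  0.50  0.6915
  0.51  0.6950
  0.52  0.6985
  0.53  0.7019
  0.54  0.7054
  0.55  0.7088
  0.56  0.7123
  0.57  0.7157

T = 1;  σ√T = 0.3200
d₁ = [ln(145/125) + (0.065 + 0.32²/2)·1] / 0.3200 = [0.1484 + 0.1162] / 0.3200 = 0.8269 which rounds to 0.83
d₂ = d₁ − σ√T = 0.8269 − 0.3200 = 0.5069 which rounds to 0.51
Pr(exercise) under Q = N(d₂) = 0.6950

0.6950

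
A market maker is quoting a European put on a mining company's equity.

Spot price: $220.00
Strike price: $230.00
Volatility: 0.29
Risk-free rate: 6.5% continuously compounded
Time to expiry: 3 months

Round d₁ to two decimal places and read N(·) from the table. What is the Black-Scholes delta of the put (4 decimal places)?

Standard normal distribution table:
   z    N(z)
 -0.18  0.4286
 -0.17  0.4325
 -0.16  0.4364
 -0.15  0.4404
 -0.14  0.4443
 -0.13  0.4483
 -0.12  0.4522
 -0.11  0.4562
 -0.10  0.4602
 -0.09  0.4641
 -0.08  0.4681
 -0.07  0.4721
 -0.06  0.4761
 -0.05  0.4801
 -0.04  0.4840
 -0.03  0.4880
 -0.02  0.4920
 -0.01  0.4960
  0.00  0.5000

σ√T = 0.29 × 0.5000 = 0.1450
ln(S/K) + (r + σ²/2)T = ln(220/230) + (0.065 + 0.29²/2)·0.25 = -0.0445 + 0.0268 = -0.0177
d₁ = -0.0177 / 0.1450 = -0.1220 ≈ -0.12
N(d₁) = N(-0.12) = 0.4522
Δ_put = N(d₁) − 1 = 0.4522 − 1 = -0.5478

-0.5478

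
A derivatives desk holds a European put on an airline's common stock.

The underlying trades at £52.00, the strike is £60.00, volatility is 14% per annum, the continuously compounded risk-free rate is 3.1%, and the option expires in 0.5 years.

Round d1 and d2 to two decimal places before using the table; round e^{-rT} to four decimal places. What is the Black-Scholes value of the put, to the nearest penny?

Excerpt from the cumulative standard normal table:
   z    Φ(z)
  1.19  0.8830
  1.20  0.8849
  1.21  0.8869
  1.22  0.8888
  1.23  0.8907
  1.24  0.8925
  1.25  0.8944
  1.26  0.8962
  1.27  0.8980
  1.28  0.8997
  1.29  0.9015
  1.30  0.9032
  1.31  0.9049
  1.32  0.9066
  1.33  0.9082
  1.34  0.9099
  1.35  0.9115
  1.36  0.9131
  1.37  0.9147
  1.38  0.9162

σ√T = 0.14 × 0.7071 = 0.0990
ln(S/K) + (r + σ²/2)T = ln(52/60) + (0.031 + 0.14²/2)·0.5 = -0.1431 + 0.0204 = -0.1227
d₁ = -0.1227 / 0.0990 = -1.2395 → -1.24
d₂ = d₁ − σ√T = -1.2395 − 0.0990 = -1.3385 → -1.34
e^(−rT) = e^(−0.031·0.5) = 0.9846
N(−d₂) = N(1.34) = 0.9099;  N(−d₁) = N(1.24) = 0.8925
P = 60·0.9846·0.9099 − 52·0.8925 = 53.7533 − 46.4100 = 7.3433

£7.34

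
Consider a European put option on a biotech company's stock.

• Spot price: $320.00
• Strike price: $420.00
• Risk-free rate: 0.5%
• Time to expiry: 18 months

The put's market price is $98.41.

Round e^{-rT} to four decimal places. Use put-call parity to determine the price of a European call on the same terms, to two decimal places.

e^(−rT) = e^(−0.005·1.5) = 0.9925
Put-call parity: C − P = S − K·e^(−rT) = 320 − 420·0.9925 = 320 − 416.8500 = -96.8500
C = P + (C − P) = 98.41 + (-96.8500) = 1.5600

$1.56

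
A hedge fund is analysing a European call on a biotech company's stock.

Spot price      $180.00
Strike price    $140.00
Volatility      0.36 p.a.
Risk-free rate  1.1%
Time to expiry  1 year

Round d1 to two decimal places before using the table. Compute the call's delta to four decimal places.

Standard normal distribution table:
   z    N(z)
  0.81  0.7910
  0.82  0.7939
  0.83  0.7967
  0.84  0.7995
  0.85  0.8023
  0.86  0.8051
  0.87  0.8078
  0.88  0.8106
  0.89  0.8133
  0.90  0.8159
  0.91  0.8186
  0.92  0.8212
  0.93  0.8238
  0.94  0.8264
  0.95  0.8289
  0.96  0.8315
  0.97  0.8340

σ√T = 0.36·√1 = 0.3600
ln(S/K) + (r + σ²/2)T = ln(180/140) + (0.011 + 0.36²/2)·1 = 0.2513 + 0.0758 = 0.3271
d₁ = 0.3271 / 0.3600 = 0.9087 ≈ 0.91
N(d₁) = N(0.91) = 0.8186
Δ_call = N(d₁) = 0.8186

0.8186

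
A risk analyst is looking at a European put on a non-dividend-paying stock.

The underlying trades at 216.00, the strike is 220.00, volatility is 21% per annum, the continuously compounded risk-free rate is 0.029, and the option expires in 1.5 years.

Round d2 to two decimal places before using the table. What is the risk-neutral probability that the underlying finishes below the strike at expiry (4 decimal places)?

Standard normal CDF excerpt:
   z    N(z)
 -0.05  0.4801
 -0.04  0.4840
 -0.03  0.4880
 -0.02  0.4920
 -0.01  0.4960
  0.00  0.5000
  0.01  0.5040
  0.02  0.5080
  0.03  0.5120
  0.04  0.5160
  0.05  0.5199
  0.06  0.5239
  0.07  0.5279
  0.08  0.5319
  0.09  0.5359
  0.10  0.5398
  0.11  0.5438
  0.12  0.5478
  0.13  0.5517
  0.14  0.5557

0.5120

σ√T = 0.21 × 1.2247 = 0.2572
d₁ = [ln(216/220) + (0.029 + 0.21²/2)·1.5] / 0.2572 = [-0.0183 + 0.0766] / 0.2572 = 0.2264 ≈ 0.23
d₂ = d₁ − σ√T = 0.2264 − 0.2572 = -0.0308 ≈ -0.03
Pr(exercise) under Q = N(−d₂) = N(0.03) = 0.5120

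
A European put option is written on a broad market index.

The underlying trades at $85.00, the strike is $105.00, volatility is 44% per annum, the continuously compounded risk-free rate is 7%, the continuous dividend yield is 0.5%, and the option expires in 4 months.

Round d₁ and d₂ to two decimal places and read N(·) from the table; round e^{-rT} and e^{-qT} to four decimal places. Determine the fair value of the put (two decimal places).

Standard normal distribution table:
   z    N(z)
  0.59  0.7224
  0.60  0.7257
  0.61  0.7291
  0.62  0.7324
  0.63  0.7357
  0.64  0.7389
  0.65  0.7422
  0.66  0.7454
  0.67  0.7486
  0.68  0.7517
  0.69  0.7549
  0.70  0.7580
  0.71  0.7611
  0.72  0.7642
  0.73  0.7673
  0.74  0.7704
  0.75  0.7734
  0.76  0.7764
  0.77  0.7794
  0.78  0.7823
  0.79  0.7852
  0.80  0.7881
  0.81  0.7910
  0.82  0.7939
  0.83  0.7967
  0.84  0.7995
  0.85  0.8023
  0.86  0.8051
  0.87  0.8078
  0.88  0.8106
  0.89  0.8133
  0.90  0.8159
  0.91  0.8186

σ√T = 0.44·√0.3333 = 0.2540
d₁ = [ln(85/105) + (0.07 − 0.005 + 0.44²/2)·0.3333] / 0.2540 = [-0.2113 + 0.0539] / 0.2540 = -0.6195 ⇒ -0.62
d₂ = d₁ − σ√T = -0.6195 − 0.2540 = -0.8735 ⇒ -0.87
exp(−qT) = exp(−0.005·0.3333) = 0.9983;  exp(−rT) = exp(−0.07·0.3333) = 0.9769
P = 105·0.9769·N(0.87) − 85·0.9983·N(0.62) = 105·0.9769·0.8078 − 85·0.9983·0.7324 = 82.8597 − 62.1482 = 20.7115

$20.71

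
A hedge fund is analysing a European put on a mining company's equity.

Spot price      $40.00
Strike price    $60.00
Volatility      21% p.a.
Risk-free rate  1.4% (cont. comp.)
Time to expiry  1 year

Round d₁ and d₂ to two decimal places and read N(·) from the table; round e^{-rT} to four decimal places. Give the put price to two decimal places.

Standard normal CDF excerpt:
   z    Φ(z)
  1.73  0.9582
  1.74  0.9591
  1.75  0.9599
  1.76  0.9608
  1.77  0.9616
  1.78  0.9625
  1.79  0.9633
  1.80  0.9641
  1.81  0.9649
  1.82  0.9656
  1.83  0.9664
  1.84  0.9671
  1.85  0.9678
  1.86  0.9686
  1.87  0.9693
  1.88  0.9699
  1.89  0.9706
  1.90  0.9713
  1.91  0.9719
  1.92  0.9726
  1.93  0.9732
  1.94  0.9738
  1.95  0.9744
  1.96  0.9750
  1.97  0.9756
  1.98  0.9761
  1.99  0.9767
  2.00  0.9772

$19.29

σ√T = 0.21 × 1.0000 = 0.2100
d₁ = [ln(40/60) + (0.014 + 0.21²/2)·1] / 0.2100 = [-0.4055 + 0.0360] / 0.2100 = -1.7591 → -1.76
d₂ = d₁ − σ√T = -1.7591 − 0.2100 = -1.9691 → -1.97
exp(−rT) = exp(−0.014·1) = 0.9861
N(−d₂) = N(1.97) = 0.9756;  N(−d₁) = N(1.76) = 0.9608
P = 60·0.9861·0.9756 − 40·0.9608 = 57.7223 − 38.4320 = 19.2903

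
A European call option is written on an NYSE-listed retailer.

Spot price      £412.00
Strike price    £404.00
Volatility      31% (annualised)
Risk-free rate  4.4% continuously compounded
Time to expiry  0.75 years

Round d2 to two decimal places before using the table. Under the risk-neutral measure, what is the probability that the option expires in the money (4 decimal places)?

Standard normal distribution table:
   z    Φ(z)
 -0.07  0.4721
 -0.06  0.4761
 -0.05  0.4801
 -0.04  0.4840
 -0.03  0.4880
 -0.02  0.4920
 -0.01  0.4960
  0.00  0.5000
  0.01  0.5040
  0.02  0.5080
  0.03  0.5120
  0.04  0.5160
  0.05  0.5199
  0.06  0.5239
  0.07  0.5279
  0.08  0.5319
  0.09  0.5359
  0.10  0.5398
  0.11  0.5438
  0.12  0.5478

σ√T = 0.31 × 0.8660 = 0.2685
ln(S/K) + (r + σ²/2)T = ln(412/404) + (0.044 + 0.31²/2)·0.75 = 0.0196 + 0.0690 = 0.0886
d₁ = 0.0886 / 0.2685 = 0.3302 ⇒ 0.33
d₂ = d₁ − σ√T = 0.3302 − 0.2685 = 0.0617 ⇒ 0.06
Risk-neutral Pr[S_T > K] = N(d₂) = N(0.06) = 0.5239

0.5239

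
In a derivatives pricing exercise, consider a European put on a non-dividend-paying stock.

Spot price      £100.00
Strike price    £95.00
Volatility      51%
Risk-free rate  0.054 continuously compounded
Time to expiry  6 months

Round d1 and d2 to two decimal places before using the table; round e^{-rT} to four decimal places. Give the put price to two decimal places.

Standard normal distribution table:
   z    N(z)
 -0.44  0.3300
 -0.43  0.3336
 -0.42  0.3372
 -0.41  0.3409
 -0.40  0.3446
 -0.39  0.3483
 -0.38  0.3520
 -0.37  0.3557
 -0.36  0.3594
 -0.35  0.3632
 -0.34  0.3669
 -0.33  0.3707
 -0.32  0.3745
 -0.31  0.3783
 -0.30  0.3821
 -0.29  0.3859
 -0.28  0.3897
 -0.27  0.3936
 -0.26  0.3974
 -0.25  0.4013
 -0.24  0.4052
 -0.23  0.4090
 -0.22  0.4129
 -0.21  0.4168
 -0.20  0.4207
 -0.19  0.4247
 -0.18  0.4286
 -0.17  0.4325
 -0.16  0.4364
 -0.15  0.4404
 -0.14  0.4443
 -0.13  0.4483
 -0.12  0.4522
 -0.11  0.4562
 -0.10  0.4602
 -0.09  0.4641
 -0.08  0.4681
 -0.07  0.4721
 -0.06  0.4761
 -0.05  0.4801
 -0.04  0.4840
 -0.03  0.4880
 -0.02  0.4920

σ√T = 0.51 × 0.7071 = 0.3606
ln(S/K) + (r + σ²/2)T = ln(100/95) + (0.054 + 0.51²/2)·0.5 = 0.0513 + 0.0920 = 0.1433
d₁ = 0.1433 / 0.3606 = 0.3974 ⇒ 0.40
d₂ = d₁ − σ√T = 0.3974 − 0.3606 = 0.0368 ⇒ 0.04
e^(−rT) = e^(−0.054·0.5) = 0.9734
P = 95·0.9734·N(-0.04) − 100·N(-0.40) = 95·0.9734·0.4840 − 100·0.3446 = 44.7569 − 34.4600 = 10.2969

£10.30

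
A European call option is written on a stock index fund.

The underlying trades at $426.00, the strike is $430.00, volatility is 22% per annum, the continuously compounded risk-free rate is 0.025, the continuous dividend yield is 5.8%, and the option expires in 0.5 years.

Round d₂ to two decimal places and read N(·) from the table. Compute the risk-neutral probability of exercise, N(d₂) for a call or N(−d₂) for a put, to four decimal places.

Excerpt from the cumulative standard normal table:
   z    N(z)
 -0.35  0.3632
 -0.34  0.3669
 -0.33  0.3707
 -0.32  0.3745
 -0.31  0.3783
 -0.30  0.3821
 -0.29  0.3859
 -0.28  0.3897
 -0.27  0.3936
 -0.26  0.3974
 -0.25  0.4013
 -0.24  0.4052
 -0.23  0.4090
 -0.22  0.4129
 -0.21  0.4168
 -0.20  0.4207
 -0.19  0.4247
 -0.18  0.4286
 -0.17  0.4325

T = 0.5;  σ√T = 0.1556
d₁ = [ln(426/430) + (0.025 − 0.058 + 0.22²/2)·0.5] / 0.1556 = [-0.0093 − 0.0044] / 0.1556 = -0.0884 → -0.09
d₂ = d₁ − σ√T = -0.0884 − 0.1556 = -0.2439 → -0.24
Pr(exercise) under Q = N(d₂) = 0.4052

0.4052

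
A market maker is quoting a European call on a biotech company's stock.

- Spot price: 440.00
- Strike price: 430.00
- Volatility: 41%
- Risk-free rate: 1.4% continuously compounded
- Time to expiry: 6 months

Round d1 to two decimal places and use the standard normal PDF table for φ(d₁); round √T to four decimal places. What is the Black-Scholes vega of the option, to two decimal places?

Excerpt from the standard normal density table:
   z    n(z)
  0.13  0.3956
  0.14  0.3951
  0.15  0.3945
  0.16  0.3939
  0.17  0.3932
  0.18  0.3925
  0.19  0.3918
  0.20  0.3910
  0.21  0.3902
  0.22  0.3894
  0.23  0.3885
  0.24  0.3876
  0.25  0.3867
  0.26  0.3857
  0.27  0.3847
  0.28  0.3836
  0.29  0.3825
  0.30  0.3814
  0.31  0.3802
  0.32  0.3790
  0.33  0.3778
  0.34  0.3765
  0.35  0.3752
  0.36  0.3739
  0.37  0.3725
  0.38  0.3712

120.31

σ√T = 0.41 × 0.7071 = 0.2899
ln(S/K) + (r + σ²/2)T = ln(440/430) + (0.014 + 0.41²/2)·0.5 = 0.0230 + 0.0490 = 0.0720
d₁ = 0.0720 / 0.2899 = 0.2484 ≈ 0.25
√T = √0.5 = 0.7071
φ(d₁) = φ(0.25) = 0.3867
vega = S·φ(d₁)·√T = 440·0.3867·0.7071 = 120.3117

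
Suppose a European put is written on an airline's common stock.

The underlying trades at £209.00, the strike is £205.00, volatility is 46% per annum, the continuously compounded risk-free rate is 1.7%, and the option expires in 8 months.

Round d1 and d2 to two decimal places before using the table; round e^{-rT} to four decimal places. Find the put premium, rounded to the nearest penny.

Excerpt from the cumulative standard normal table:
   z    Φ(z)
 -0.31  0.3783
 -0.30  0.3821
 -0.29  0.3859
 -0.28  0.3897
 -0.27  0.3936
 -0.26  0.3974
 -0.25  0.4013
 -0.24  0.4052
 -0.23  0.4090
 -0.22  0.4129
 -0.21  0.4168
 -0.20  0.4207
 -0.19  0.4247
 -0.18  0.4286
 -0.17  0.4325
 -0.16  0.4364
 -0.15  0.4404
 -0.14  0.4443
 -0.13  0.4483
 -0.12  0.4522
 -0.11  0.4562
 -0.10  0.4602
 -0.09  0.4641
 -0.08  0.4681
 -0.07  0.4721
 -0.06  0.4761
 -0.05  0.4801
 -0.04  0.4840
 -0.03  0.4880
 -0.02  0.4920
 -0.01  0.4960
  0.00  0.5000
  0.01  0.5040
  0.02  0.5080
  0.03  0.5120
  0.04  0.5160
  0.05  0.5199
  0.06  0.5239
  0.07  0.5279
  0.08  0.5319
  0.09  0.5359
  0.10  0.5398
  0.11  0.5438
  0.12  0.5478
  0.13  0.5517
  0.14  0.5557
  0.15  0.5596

£27.96

σ√T = 0.46 × 0.8165 = 0.3756
ln(S/K) + (r + σ²/2)T = ln(209/205) + (0.017 + 0.46²/2)·0.6667 = 0.0193 + 0.0819 = 0.1012
d₁ = 0.1012 / 0.3756 = 0.2694 ⇒ 0.27
d₂ = d₁ − σ√T = 0.2694 − 0.3756 = -0.1062 ⇒ -0.11
exp(−rT) = exp(−0.017·0.6667) = 0.9887
N(−d₂) = N(0.11) = 0.5438;  N(−d₁) = N(-0.27) = 0.3936
P = 205·0.9887·0.5438 − 209·0.3936 = 110.2193 − 82.2624 = 27.9569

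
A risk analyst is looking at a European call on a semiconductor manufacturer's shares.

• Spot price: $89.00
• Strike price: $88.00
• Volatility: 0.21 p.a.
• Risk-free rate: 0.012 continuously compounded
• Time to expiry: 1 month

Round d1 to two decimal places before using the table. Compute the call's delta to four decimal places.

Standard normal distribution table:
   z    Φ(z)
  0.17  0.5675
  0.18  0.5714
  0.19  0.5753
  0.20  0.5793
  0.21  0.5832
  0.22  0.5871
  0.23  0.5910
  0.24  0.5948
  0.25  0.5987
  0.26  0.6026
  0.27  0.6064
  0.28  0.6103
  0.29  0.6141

0.5910

σ√T = 0.21 × 0.2887 = 0.0606
d₁ = [ln(89/88) + (0.012 + 0.21²/2)·0.08333] / 0.0606 = [0.0113 + 0.0028] / 0.0606 = 0.2332 ⇒ 0.23
N(d₁) = N(0.23) = 0.5910
Δ_call = N(d₁) = 0.5910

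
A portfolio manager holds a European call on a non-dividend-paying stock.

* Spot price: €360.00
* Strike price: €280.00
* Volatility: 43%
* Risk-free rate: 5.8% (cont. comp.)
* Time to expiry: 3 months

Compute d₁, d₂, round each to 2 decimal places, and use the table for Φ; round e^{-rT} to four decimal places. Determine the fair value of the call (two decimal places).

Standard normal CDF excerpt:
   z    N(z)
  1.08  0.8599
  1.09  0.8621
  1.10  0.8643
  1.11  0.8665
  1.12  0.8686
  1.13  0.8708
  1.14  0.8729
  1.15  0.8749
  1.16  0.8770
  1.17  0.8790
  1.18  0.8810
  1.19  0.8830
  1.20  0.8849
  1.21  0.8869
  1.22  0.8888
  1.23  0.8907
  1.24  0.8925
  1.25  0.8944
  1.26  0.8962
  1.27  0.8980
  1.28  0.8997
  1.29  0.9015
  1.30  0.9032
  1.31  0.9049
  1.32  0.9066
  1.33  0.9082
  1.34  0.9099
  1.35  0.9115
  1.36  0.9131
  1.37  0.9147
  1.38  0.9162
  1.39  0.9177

€87.25

σ√T = 0.43 × 0.5000 = 0.2150
ln(S/K) + (r + σ²/2)T = ln(360/280) + (0.058 + 0.43²/2)·0.25 = 0.2513 + 0.0376 = 0.2889
d₁ = 0.2889 / 0.2150 = 1.3438 → 1.34
d₂ = d₁ − σ√T = 1.3438 − 0.2150 = 1.1288 → 1.13
e^(−rT) = e^(−0.058·0.25) = 0.9856
C = 360·N(1.34) − 280·0.9856·N(1.13) = 360·0.9099 − 280·0.9856·0.8708 = 327.5640 − 240.3129 = 87.2511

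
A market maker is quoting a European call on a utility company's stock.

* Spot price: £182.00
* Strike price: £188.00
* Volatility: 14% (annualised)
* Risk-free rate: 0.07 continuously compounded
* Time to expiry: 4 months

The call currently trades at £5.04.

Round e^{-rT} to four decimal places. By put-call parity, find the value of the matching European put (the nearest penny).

£6.70

e^(−rT) = e^(−0.07·0.3333) = 0.9769
Put-call parity: C − P = S − K·e^(−rT) = 182 − 188·0.9769 = 182 − 183.6572 = -1.6572
P = C − (C − P) = 5.04 − (-1.6572) = 6.6972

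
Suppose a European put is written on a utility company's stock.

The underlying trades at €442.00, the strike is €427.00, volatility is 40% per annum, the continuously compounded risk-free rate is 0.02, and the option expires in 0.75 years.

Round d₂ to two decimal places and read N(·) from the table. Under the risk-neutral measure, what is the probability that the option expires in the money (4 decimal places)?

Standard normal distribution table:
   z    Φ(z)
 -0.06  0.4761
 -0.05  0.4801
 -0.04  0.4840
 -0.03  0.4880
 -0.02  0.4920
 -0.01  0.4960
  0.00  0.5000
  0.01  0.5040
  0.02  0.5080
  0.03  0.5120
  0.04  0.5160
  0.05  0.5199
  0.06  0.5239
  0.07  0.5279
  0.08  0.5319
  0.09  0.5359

σ√T = 0.4 × 0.8660 = 0.3464
d₁ = [ln(442/427) + (0.02 + 0.4²/2)·0.75] / 0.3464 = [0.0345 + 0.0750] / 0.3464 = 0.3162 ≈ 0.32
d₂ = d₁ − σ√T = 0.3162 − 0.3464 = -0.0302 ≈ -0.03
Risk-neutral Pr[S_T < K] = N(−d₂) = N(0.03) = 0.5120

0.5120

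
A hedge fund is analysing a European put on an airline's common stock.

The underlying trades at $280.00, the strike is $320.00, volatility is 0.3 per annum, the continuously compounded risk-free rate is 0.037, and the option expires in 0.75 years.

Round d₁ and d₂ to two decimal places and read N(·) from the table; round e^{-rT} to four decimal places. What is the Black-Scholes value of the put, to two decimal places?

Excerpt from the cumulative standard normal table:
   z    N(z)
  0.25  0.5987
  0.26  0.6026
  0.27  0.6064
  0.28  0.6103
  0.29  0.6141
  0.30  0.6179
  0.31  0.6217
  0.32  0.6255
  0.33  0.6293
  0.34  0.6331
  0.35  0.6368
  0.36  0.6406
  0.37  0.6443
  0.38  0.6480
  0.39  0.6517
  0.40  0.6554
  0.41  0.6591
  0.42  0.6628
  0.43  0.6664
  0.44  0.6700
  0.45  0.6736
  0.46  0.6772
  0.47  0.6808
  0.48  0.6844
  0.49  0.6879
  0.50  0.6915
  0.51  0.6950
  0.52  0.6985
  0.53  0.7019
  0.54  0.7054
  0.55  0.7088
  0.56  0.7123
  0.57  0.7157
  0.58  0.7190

σ√T = 0.3·√0.75 = 0.2598
d₁ = [ln(280/320) + (0.037 + ½·0.3²)·0.75] / (σ√T) = (-0.1335 + 0.0615) / 0.2598 = -0.2772 ≈ -0.28
d₂ = -0.2772 − 0.2598 = -0.5371 ≈ -0.54
exp(−rT) = exp(−0.037·0.75) = 0.9726
P = 320·0.9726·N(0.54) − 280·N(0.28) = 320·0.9726·0.7054 − 280·0.6103 = 219.5431 − 170.8840 = 48.6591

$48.66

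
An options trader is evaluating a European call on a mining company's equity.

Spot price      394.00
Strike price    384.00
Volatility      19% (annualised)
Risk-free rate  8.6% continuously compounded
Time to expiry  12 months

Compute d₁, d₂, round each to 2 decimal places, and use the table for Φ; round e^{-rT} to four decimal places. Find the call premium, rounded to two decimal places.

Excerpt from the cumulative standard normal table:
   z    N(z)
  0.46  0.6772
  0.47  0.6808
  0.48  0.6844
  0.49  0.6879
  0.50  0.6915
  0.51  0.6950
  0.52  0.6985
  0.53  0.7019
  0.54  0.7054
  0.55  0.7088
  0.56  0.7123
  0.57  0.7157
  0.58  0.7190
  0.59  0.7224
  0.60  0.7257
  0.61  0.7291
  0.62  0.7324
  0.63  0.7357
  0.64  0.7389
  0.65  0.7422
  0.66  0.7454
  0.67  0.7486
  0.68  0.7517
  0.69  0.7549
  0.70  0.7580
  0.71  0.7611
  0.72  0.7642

53.78

σ√T = 0.19·√1 = 0.1900
d₁ = [ln(394/384) + (0.086 + ½·0.19²)·1] / (σ√T) = (0.0257 + 0.1040) / 0.1900 = 0.6829 ≈ 0.68
d₂ = 0.6829 − 0.1900 = 0.4929 ≈ 0.49
exp(−rT) = exp(−0.086·1) = 0.9176
N(d₁) = N(0.68) = 0.7517;  N(d₂) = N(0.49) = 0.6879
C = 394·0.7517 − 384·0.9176·0.6879 = 296.1698 − 242.3873 = 53.7825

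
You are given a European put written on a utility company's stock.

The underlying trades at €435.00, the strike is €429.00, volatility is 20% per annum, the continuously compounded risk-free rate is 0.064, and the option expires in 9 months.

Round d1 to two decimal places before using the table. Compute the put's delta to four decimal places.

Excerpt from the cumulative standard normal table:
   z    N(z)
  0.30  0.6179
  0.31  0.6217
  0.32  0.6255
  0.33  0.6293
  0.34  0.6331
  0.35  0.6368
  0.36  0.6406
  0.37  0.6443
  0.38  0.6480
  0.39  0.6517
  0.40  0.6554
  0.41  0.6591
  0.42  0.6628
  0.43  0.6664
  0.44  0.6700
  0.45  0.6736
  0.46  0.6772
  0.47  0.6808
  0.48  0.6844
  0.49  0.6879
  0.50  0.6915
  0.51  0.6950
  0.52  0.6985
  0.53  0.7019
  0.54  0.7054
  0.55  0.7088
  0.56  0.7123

-0.3300

σ√T = 0.2·√0.75 = 0.1732
d₁ = [ln(435/429) + (0.064 + 0.2²/2)·0.75] / 0.1732 = [0.0139 + 0.0630] / 0.1732 = 0.4439 ≈ 0.44
N(d₁) = N(0.44) = 0.6700
Δ_put = N(d₁) − 1 = 0.6700 − 1 = -0.3300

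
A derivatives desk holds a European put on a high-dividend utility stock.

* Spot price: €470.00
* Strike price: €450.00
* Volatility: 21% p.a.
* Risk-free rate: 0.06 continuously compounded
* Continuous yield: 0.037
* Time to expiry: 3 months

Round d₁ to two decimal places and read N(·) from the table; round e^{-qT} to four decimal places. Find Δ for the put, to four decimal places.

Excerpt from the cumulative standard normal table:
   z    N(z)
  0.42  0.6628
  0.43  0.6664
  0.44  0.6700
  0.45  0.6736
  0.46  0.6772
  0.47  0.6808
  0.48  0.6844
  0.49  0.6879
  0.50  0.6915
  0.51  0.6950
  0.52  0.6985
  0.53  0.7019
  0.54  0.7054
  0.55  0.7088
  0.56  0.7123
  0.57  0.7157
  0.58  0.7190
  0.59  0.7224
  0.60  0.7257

T = 0.25;  σ√T = 0.1050
d₁ = [ln(470/450) + (0.06 − 0.037 + 0.21²/2)·0.25] / 0.1050 = [0.0435 + 0.0113] / 0.1050 = 0.5214 → 0.52
N(d₁) = N(0.52) = 0.6985
Δ_put = exp(−qT)·(N(d₁) − 1) = 0.9908·(0.6985 − 1) = -0.2987

-0.2987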